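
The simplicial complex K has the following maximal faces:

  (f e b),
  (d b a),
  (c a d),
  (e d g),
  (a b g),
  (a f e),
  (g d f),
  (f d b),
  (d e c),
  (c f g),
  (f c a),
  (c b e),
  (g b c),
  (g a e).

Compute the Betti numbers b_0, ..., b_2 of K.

b_0 = 1, b_1 = 2, b_2 = 1.

K has 7 vertices, 21 edges, 14 triangles.
rank ∂_0 = 0, rank ∂_1 = 6 ⇒ b_0 = 7 − 0 − 6 = 1; all invariant factors of ∂_1 are 1 so no torsion. So H_0 = Z.
rank ∂_1 = 6, rank ∂_2 = 13 ⇒ b_1 = 21 − 6 − 13 = 2; all invariant factors of ∂_2 are 1 so no torsion. So H_1 = Z^2.
rank ∂_2 = 13, rank ∂_3 = 0 ⇒ b_2 = 14 − 13 − 0 = 1. So H_2 = Z.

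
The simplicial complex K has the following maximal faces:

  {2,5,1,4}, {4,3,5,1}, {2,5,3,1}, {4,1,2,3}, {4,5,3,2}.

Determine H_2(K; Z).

H_2 = 0.

Take the total order 1 < 2 < 3 < 4 < 5 on the vertex set. Then K (dimension 3) consists of the simplices:

  0-simplices (5): [1], [2], [3], [4], [5]
  1-simplices (10): [1,2], [1,3], [1,4], [1,5], [2,3], [2,4], [2,5], [3,4], [3,5], [4,5]
  2-simplices (10): [1,2,3], [1,2,4], [1,2,5], [1,3,4], [1,3,5], [1,4,5], [2,3,4], [2,3,5], [2,4,5], [3,4,5]
  3-simplices (5): [1,2,3,4], [1,2,3,5], [1,2,4,5], [1,3,4,5], [2,3,4,5]

giving chain groups C_0 ≅ Z^5, C_1 ≅ Z^10, C_2 ≅ Z^10, C_3 ≅ Z^5.

Boundary ∂_1: C_1 → C_0 maps an edge to its endpoints' difference, ∂[p,q] = q − p. For instance
  ∂[2,4] = [4] − [2].
The 5×10 boundary matrix has rank 4 and Smith normal form diag(1,1,1,1).

∂_2: C_2 → C_1 maps a triangle to the signed sum of its edges. For instance
  ∂[1,3,5] = [3,5] − [1,5] + [1,3],
  ∂[1,2,5] = [2,5] − [1,5] + [1,2].
The 10×10 boundary matrix has rank 6 and Smith normal form diag(1,1,1,1,1,1).

Boundary ∂_3: C_3 → C_2 sends each 3-simplex σ to the alternating sum Σ_i (−1)^i (σ with its i-th vertex removed). For instance
  ∂[1,3,4,5] = [3,4,5] − [1,4,5] + [1,3,5] − [1,3,4],
  ∂[2,3,4,5] = [3,4,5] − [2,4,5] + [2,3,5] − [2,3,4].
This gives a 10×5 integer matrix of rank 4; reducing to Smith normal form yields diagonal entries (1,1,1,1).

Computing H_k = (kernel of ∂_k) / (image of ∂_{k+1}):

  H_2: rank ker ∂_2 − rank ∂_3 = (10 − 6) − 4 = 0, and the invariant factors of ∂_3 are all 1, so H_2 ≅ 0.

(K is a triangulation of the 3-sphere S^3.)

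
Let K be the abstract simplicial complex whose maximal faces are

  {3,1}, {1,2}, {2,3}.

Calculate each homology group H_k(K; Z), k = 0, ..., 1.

H_0 ≅ Z,  H_1 ≅ Z.

We work with the vertex ordering 1 < 2 < 3. The simplices of K, each written with vertices in increasing order, are:

  0-simplices (3): [1], [2], [3]
  1-simplices (3): [1,2], [1,3], [2,3]

so the chain groups are C_0 ≅ Z^3, C_1 ≅ Z^3.

Boundary ∂_1: C_1 → C_0 maps an edge to its endpoints' difference, ∂[p,q] = q − p. For instance
  ∂[1,3] = [3] − [1].
The 3×3 boundary matrix has rank 2 and Smith normal form diag(1,1).

Computing H_k = (kernel of ∂_k) / (image of ∂_{k+1}):

  H_0: rank C_0 − rank ∂_1 = 3 − 2 = 1, and the invariant factors of ∂_1 are all 1, so H_0 ≅ Z.
  H_1: rank ker ∂_1 − rank ∂_2 = (3 − 2) − 0 = 1, and there is no ∂_2, so H_1 ≅ Z.

As a check, the Euler characteristic is 3 − 3 = 0, which agrees with 1 − 1 = 0.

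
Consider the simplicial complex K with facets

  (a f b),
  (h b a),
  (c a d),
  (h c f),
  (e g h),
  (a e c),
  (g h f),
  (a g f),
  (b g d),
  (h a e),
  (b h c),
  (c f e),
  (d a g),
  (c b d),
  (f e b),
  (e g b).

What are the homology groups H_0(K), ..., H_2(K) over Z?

K has 8 vertices, 24 edges, 16 triangles.
rank ∂_0 = 0, rank ∂_1 = 7 ⇒ b_0 = 8 − 0 − 7 = 1; all invariant factors of ∂_1 are 1 so no torsion. So H_0 ≅ Z.
rank ∂_1 = 7, rank ∂_2 = 15 ⇒ b_1 = 24 − 7 − 15 = 2; all invariant factors of ∂_2 are 1 so no torsion. So H_1 ≅ Z^2.
rank ∂_2 = 15, rank ∂_3 = 0 ⇒ b_2 = 16 − 15 − 0 = 1. So H_2 ≅ Z.

H_0 = Z,  H_1 = Z^2,  H_2 = Z.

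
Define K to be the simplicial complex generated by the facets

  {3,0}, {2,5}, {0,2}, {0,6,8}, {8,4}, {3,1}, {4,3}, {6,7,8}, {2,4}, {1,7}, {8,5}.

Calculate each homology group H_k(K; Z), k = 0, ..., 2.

Take the total order 0 < 1 < 2 < 3 < 4 < 5 < 6 < 7 < 8 on the vertex set. Then K (dimension 2) consists of the simplices:

  0-simplices (9): [0], [1], [2], [3], [4], [5], [6], [7], [8]
  1-simplices (14): [0,2], [0,3], [0,6], [0,8], [1,3], [1,7], [2,4], [2,5], [3,4], [4,8], [5,8], [6,7], [6,8], [7,8]
  2-simplices (2): [0,6,8], [6,7,8]

giving chain groups C_0 ≅ Z^9, C_1 ≅ Z^14, C_2 ≅ Z^2.

The boundary map ∂_1: C_1 → C_0 maps an edge to its endpoints' difference, ∂[p,q] = q − p. For instance
  ∂[7,8] = [8] − [7].
The resulting 9×14 matrix has rank 8, and its Smith normal form has invariant factors (1,1,1,1,1,1,1,1).

∂_2: C_2 → C_1 maps a triangle to the signed sum of its edges. For instance
  ∂[0,6,8] = [6,8] − [0,8] + [0,6],
  ∂[6,7,8] = [7,8] − [6,8] + [6,7].
The resulting 14×2 matrix has rank 2, and its Smith normal form has invariant factors (1,1).

Now H_k = ker ∂_k / im ∂_{k+1}, so:

  H_0: rank C_0 − rank ∂_1 = 9 − 8 = 1, and the invariant factors of ∂_1 are all 1, so H_0 = Z.
  H_1: rank ker ∂_1 − rank ∂_2 = (14 − 8) − 2 = 4, and the invariant factors of ∂_2 are all 1, so H_1 = Z^4.
  H_2: rank ker ∂_2 − rank ∂_3 = (2 − 2) − 0 = 0, and there is no ∂_3, so H_2 = 0.

H_0 ≅ Z,  H_1 ≅ Z^4,  H_2 = 0.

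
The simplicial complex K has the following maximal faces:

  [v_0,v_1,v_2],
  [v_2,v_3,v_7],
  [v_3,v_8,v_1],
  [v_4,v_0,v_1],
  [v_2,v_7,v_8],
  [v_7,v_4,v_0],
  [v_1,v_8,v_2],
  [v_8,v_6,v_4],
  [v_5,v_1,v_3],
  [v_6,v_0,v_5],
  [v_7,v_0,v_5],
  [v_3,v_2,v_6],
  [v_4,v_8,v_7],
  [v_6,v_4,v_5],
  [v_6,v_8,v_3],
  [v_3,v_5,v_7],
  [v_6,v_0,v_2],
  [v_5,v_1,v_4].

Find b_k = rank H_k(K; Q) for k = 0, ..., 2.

b_0 = 1, b_1 = 1, b_2 = 0.

We work with the vertex ordering v_0 < v_1 < v_2 < v_3 < v_4 < v_5 < v_6 < v_7 < v_8. The simplices of K, each written with vertices in increasing order, are:

  0-simplices (9): [v_0], [v_1], [v_2], [v_3], [v_4], [v_5], [v_6], [v_7], [v_8]
  1-simplices (27): (27 of them)
  2-simplices (18): (18 of them)

Hence C_0 ≅ Z^9, C_1 ≅ Z^27, C_2 ≅ Z^18.

∂_1: C_1 → C_0 sends each edge [p,q] (with p < q) to q − p.
The resulting 9×27 matrix has rank 8, and its Smith normal form has invariant factors (1,1,1,1,1,1,1,1).

∂_2: C_2 → C_1 sends each 2-simplex [p,q,r] to [q,r] − [p,r] + [p,q]. For instance
  ∂[v_3,v_6,v_8] = [v_6,v_8] − [v_3,v_8] + [v_3,v_6],
  ∂[v_0,v_4,v_7] = [v_4,v_7] − [v_0,v_7] + [v_0,v_4].
The resulting 27×18 matrix has rank 18, and its Smith normal form has invariant factors (1,1,1,1,1,1,1,1,1,1,1,1,1,1,1,1,1,2).

Reading off H_k = ker ∂_k / im ∂_{k+1}:

  H_0: rank C_0 − rank ∂_1 = 9 − 8 = 1, and the invariant factors of ∂_1 are all 1, so H_0 ≅ Z.
  H_1: rank ker ∂_1 − rank ∂_2 = (27 − 8) − 18 = 1, and ∂_2 has invariant factor 2 > 1, so H_1 ≅ Z ⊕ Z/2.
  H_2: rank ker ∂_2 − rank ∂_3 = (18 − 18) − 0 = 0, and there is no ∂_3, so H_2 ≅ 0.

(K is a triangulation of the Klein bottle.)

Hence the Betti numbers are b_0 = 1, b_1 = 1, b_2 = 0.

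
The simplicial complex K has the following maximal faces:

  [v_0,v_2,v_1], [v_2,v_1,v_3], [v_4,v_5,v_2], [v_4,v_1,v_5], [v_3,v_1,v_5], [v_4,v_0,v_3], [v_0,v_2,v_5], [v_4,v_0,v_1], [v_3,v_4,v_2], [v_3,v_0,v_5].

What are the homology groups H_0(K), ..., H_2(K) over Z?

We work with the vertex ordering v_0 < v_1 < v_2 < v_3 < v_4 < v_5. The simplices of K, each written with vertices in increasing order, are:

  0-simplices (6): [v_0], [v_1], [v_2], [v_3], [v_4], [v_5]
  1-simplices (15): (15 of them)
  2-simplices (10): [v_0,v_1,v_2], [v_0,v_1,v_4], [v_0,v_2,v_5], [v_0,v_3,v_4], [v_0,v_3,v_5], [v_1,v_2,v_3], [v_1,v_3,v_5], [v_1,v_4,v_5], [v_2,v_3,v_4], [v_2,v_4,v_5]

so the chain groups are C_0 ≅ Z^6, C_1 ≅ Z^15, C_2 ≅ Z^10.

The boundary map ∂_1: C_1 → C_0 maps an edge to its endpoints' difference, ∂[p,q] = q − p. For instance
  ∂[v_2,v_4] = [v_4] − [v_2].
As a 6×15 matrix over Z this has rank 5, with invariant factors (1,1,1,1,1).

∂_2: C_2 → C_1 maps a triangle to the signed sum of its edges. For instance
  ∂[v_1,v_3,v_5] = [v_3,v_5] − [v_1,v_5] + [v_1,v_3],
  ∂[v_0,v_2,v_5] = [v_2,v_5] − [v_0,v_5] + [v_0,v_2].
The resulting 15×10 matrix has rank 10, and its Smith normal form has invariant factors (1,1,1,1,1,1,1,1,1,2).

From H_k ≅ ker(∂_k) / im(∂_{k+1}) we obtain:

  H_0: rank C_0 − rank ∂_1 = 6 − 5 = 1, and the invariant factors of ∂_1 are all 1, so H_0 = Z.
  H_1: rank ker ∂_1 − rank ∂_2 = (15 − 5) − 10 = 0, and ∂_2 has invariant factor 2 > 1, so H_1 = Z_2.
  H_2: rank ker ∂_2 − rank ∂_3 = (10 − 10) − 0 = 0, and there is no ∂_3, so H_2 = 0.

H_0 = Z,  H_1 = Z_2,  H_2 = 0.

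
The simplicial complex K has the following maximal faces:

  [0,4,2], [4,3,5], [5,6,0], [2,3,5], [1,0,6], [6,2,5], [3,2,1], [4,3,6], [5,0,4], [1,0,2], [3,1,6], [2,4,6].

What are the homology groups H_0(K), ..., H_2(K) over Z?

H_0 = Z,  H_1 = Z/2,  H_2 = 0.

K has 7 vertices, 18 edges, 12 triangles.
rank ∂_0 = 0, rank ∂_1 = 6 ⇒ b_0 = 7 − 0 − 6 = 1; all invariant factors of ∂_1 are 1 so no torsion. So H_0 ≅ Z.
rank ∂_1 = 6, rank ∂_2 = 12 ⇒ b_1 = 18 − 6 − 12 = 0; ∂_2 has invariant factor(s) [2] giving torsion. So H_1 ≅ Z/2.
rank ∂_2 = 12, rank ∂_3 = 0 ⇒ b_2 = 12 − 12 − 0 = 0. So H_2 ≅ 0.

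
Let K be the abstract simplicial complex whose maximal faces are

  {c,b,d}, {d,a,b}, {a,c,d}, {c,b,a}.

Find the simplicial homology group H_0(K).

K has 4 vertices, 6 edges, 4 triangles.
rank ∂_0 = 0, rank ∂_1 = 3 ⇒ b_0 = 4 − 0 − 3 = 1; all invariant factors of ∂_1 are 1 so no torsion. So H_0 = Z.

H_0 = Z.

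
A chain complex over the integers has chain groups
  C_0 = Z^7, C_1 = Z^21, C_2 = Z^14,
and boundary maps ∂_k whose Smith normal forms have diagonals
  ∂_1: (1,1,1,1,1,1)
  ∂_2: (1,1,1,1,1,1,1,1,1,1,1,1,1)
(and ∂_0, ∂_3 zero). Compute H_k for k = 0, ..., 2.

H_0 ≅ Z,  H_1 ≅ Z^2,  H_2 ≅ Z.

H_0: b_0 = 7 − 0 − 6 = 1; torsion from ∂_1 factors > 1: none. So H_0 ≅ Z.
H_1: b_1 = 21 − 6 − 13 = 2; torsion from ∂_2 factors > 1: none. So H_1 ≅ Z^2.
H_2: b_2 = 14 − 13 − 0 = 1; torsion from ∂_3 factors > 1: none. So H_2 ≅ Z.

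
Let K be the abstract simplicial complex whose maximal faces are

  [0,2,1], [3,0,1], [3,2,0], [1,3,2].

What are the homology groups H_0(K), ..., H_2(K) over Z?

H_0 ≅ Z,  H_1 = 0,  H_2 ≅ Z.

Fix the vertex order 0 < 1 < 2 < 3 and write every simplex with vertices in increasing order. Then dim K = 2 and the simplices of K are:

  0-simplices (4): [0], [1], [2], [3]
  1-simplices (6): [0,1], [0,2], [0,3], [1,2], [1,3], [2,3]
  2-simplices (4): [0,1,2], [0,1,3], [0,2,3], [1,2,3]

so the chain groups are C_0 ≅ Z^4, C_1 ≅ Z^6, C_2 ≅ Z^4.

∂_1: C_1 → C_0 maps an edge to its endpoints' difference, ∂[p,q] = q − p. For instance
  ∂[0,2] = [2] − [0].
This gives a 4×6 integer matrix of rank 3; reducing to Smith normal form yields diagonal entries (1,1,1).

The boundary map ∂_2: C_2 → C_1 acts by ∂[p,q,r] = [q,r] − [p,r] + [p,q]. For instance
  ∂[0,2,3] = [2,3] − [0,3] + [0,2],
  ∂[0,1,3] = [1,3] − [0,3] + [0,1].
This gives a 6×4 integer matrix of rank 3; reducing to Smith normal form yields diagonal entries (1,1,1).

From H_k ≅ ker(∂_k) / im(∂_{k+1}) we obtain:

  H_0: rank C_0 − rank ∂_1 = 4 − 3 = 1, and the invariant factors of ∂_1 are all 1, so H_0 = Z.
  H_1: rank ker ∂_1 − rank ∂_2 = (6 − 3) − 3 = 0, and the invariant factors of ∂_2 are all 1, so H_1 = 0.
  H_2: rank ker ∂_2 − rank ∂_3 = (4 − 3) − 0 = 1, and there is no ∂_3, so H_2 = Z.

(K is a triangulation of the 2-sphere S^2.)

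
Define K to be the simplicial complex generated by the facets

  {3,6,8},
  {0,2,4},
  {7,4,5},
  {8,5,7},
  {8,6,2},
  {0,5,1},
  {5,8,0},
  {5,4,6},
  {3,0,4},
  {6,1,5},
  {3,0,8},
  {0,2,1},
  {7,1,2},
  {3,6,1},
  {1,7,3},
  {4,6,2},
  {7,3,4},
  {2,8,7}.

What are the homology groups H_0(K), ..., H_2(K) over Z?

H_0 = Z,  H_1 = Z^2,  H_2 = Z.

Fix the vertex order 0 < 1 < 2 < 3 < 4 < 5 < 6 < 7 < 8 and write every simplex with vertices in increasing order. Then dim K = 2 and the simplices of K are:

  0-simplices (9): [0], [1], [2], [3], [4], [5], [6], [7], [8]
  1-simplices (27): (27 of them)
  2-simplices (18): [0,1,2], [0,1,5], [0,2,4], [0,3,4], [0,3,8], [0,5,8], [1,2,7], [1,3,6], [1,3,7], [1,5,6], [2,4,6], [2,6,8], [2,7,8], [3,4,7], [3,6,8], [4,5,6], [4,5,7], [5,7,8]

Hence C_0 ≅ Z^9, C_1 ≅ Z^27, C_2 ≅ Z^18.

∂_1: C_1 → C_0 sends each edge [p,q] (with p < q) to q − p. For instance
  ∂[1,5] = [5] − [1].
The resulting 9×27 matrix has rank 8, and its Smith normal form has invariant factors (1,1,1,1,1,1,1,1).

Boundary ∂_2: C_2 → C_1 sends each 2-simplex [p,q,r] to [q,r] − [p,r] + [p,q]. For instance
  ∂[0,3,4] = [3,4] − [0,4] + [0,3],
  ∂[2,7,8] = [7,8] − [2,8] + [2,7].
The resulting 27×18 matrix has rank 17, and its Smith normal form has invariant factors (1,1,1,1,1,1,1,1,1,1,1,1,1,1,1,1,1).

Reading off H_k = ker ∂_k / im ∂_{k+1}:

  H_0: rank C_0 − rank ∂_1 = 9 − 8 = 1, and the invariant factors of ∂_1 are all 1, so H_0 = Z.
  H_1: rank ker ∂_1 − rank ∂_2 = (27 − 8) − 17 = 2, and the invariant factors of ∂_2 are all 1, so H_1 = Z^2.
  H_2: rank ker ∂_2 − rank ∂_3 = (18 − 17) − 0 = 1, and there is no ∂_3, so H_2 = Z.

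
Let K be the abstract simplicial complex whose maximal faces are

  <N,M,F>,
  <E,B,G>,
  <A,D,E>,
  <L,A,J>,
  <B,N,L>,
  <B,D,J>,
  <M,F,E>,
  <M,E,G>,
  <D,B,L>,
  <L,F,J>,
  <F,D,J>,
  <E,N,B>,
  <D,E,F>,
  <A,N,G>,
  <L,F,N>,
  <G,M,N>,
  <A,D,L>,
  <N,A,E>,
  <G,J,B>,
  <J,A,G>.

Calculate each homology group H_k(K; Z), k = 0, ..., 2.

Order the vertices as A < B < D < E < F < G < J < L < M < N. Listing each simplex with vertices in this order, K has dimension 2 with simplices:

  0-simplices (10): A, B, D, E, F, G, J, L, M, N
  1-simplices (30): AD, AE, AG, AJ, AL, AN, BD, BE, BG, BJ, BL, BN, DE, DF, DJ, DL, EF, EG, EM, EN, FJ, FL, FM, FN, GJ, GM, GN, JL, LN, MN
  2-simplices (20): ADE, ADL, AEN, AGJ, AGN, AJL, BDJ, BDL, BEG, BEN, BGJ, BLN, DEF, DFJ, EFM, EGM, FJL, FLN, FMN, GMN

giving chain groups C_0 ≅ Z^10, C_1 ≅ Z^30, C_2 ≅ Z^20.

The boundary map ∂_1: C_1 → C_0 is given by ∂[p,q] = [q] − [p].
This gives a 10×30 integer matrix of rank 9; reducing to Smith normal form yields diagonal entries (1,1,1,1,1,1,1,1,1).

The boundary map ∂_2: C_2 → C_1 maps a triangle to the signed sum of its edges. For instance
  ∂FMN = MN − FN + FM,
  ∂FJL = JL − FL + FJ.
As a 30×20 matrix over Z this has rank 20, with invariant factors (1,1,1,1,1,1,1,1,1,1,1,1,1,1,1,1,1,1,1,2).

Now H_k = ker ∂_k / im ∂_{k+1}, so:

  H_0: rank C_0 − rank ∂_1 = 10 − 9 = 1, and the invariant factors of ∂_1 are all 1, so H_0 ≅ Z.
  H_1: rank ker ∂_1 − rank ∂_2 = (30 − 9) − 20 = 1, and ∂_2 has invariant factor 2 > 1, so H_1 ≅ Z ⊕ Z/2.
  H_2: rank ker ∂_2 − rank ∂_3 = (20 − 20) − 0 = 0, and there is no ∂_3, so H_2 ≅ 0.

(K is a triangulation of the Klein bottle.)

H_0 = Z,  H_1 = Z ⊕ Z/2,  H_2 = 0.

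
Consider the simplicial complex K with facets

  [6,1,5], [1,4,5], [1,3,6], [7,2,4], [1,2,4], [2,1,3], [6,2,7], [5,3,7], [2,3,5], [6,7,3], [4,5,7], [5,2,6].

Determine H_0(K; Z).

H_0 = Z.

We work with the vertex ordering 1 < 2 < 3 < 4 < 5 < 6 < 7. The simplices of K, each written with vertices in increasing order, are:

  0-simplices (7): [1], [2], [3], [4], [5], [6], [7]
  1-simplices (18): [1,2], [1,3], [1,4], [1,5], [1,6], [2,3], [2,4], [2,5], [2,6], [2,7], [3,5], [3,6], [3,7], [4,5], [4,7], [5,6], [5,7], [6,7]
  2-simplices (12): [1,2,3], [1,2,4], [1,3,6], [1,4,5], [1,5,6], [2,3,5], [2,4,7], [2,5,6], [2,6,7], [3,5,7], [3,6,7], [4,5,7]

so the chain groups are C_0 ≅ Z^7, C_1 ≅ Z^18, C_2 ≅ Z^12.

Boundary ∂_1: C_1 → C_0 is given by ∂[p,q] = [q] − [p]. For instance
  ∂[2,4] = [4] − [2].
The 7×18 boundary matrix has rank 6 and Smith normal form diag(1,1,1,1,1,1).

The boundary map ∂_2: C_2 → C_1 acts by ∂[p,q,r] = [q,r] − [p,r] + [p,q]. For instance
  ∂[1,2,4] = [2,4] − [1,4] + [1,2],
  ∂[1,3,6] = [3,6] − [1,6] + [1,3].
As a 18×12 matrix over Z this has rank 12, with invariant factors (1,1,1,1,1,1,1,1,1,1,1,2).

Now H_k = ker ∂_k / im ∂_{k+1}, so:

  H_0: rank C_0 − rank ∂_1 = 7 − 6 = 1, and the invariant factors of ∂_1 are all 1, so H_0 = Z.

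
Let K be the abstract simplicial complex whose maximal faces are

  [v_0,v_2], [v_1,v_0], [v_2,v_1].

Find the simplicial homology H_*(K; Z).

Fix the vertex order v_0 < v_1 < v_2 and write every simplex with vertices in increasing order. Then dim K = 1 and the simplices of K are:

  0-simplices (3): [v_0], [v_1], [v_2]
  1-simplices (3): [v_0,v_1], [v_0,v_2], [v_1,v_2]

Hence C_0 ≅ Z^3, C_1 ≅ Z^3.

Boundary ∂_1: C_1 → C_0 is given by ∂[p,q] = [q] − [p]. For instance
  ∂[v_1,v_2] = [v_2] − [v_1].
The resulting 3×3 matrix has rank 2, and its Smith normal form has invariant factors (1,1).

From H_k ≅ ker(∂_k) / im(∂_{k+1}) we obtain:

  H_0: rank C_0 − rank ∂_1 = 3 − 2 = 1, and the invariant factors of ∂_1 are all 1, so H_0 = Z.
  H_1: rank ker ∂_1 − rank ∂_2 = (3 − 2) − 0 = 1, and there is no ∂_2, so H_1 = Z.

(K is a triangulation of the circle S^1.)

H_0 = Z,  H_1 = Z.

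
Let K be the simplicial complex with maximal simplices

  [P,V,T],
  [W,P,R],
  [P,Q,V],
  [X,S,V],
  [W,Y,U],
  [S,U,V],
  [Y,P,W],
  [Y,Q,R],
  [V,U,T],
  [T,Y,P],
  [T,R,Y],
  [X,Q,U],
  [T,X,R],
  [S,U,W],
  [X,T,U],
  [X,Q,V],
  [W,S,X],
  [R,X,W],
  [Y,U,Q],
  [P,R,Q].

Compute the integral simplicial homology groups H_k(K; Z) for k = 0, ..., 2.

We work with the vertex ordering P < Q < R < S < T < U < V < W < X < Y. The simplices of K, each written with vertices in increasing order, are:

  0-simplices (10): P, Q, R, S, T, U, V, W, X, Y
  1-simplices (30): PQ, PR, PT, PV, PW, PY, QR, QU, QV, QX, QY, RT, RW, RX, RY, SU, SV, SW, SX, TU, TV, TX, TY, UV, UW, UX, UY, VX, WX, WY
  2-simplices (20): PQR, PQV, PRW, PTV, PTY, PWY, QRY, QUX, QUY, QVX, RTX, RTY, RWX, SUV, SUW, SVX, SWX, TUV, TUX, UWY

Hence C_0 ≅ Z^10, C_1 ≅ Z^30, C_2 ≅ Z^20.

∂_1: C_1 → C_0 maps an edge to its endpoints' difference, ∂[p,q] = q − p. For instance
  ∂RW = W − R.
The resulting 10×30 matrix has rank 9, and its Smith normal form has invariant factors (1,1,1,1,1,1,1,1,1).

The boundary map ∂_2: C_2 → C_1 sends each 2-simplex [p,q,r] to [q,r] − [p,r] + [p,q]. For instance
  ∂QVX = VX − QX + QV,
  ∂QUY = UY − QY + QU.
The resulting 30×20 matrix has rank 20, and its Smith normal form has invariant factors (1,1,1,1,1,1,1,1,1,1,1,1,1,1,1,1,1,1,1,2).

From H_k ≅ ker(∂_k) / im(∂_{k+1}) we obtain:

  H_0: rank C_0 − rank ∂_1 = 10 − 9 = 1, and the invariant factors of ∂_1 are all 1, so H_0 ≅ Z.
  H_1: rank ker ∂_1 − rank ∂_2 = (30 − 9) − 20 = 1, and ∂_2 has invariant factor 2 > 1, so H_1 ≅ Z ⊕ Z/2.
  H_2: rank ker ∂_2 − rank ∂_3 = (20 − 20) − 0 = 0, and there is no ∂_3, so H_2 ≅ 0.

As a check, the Euler characteristic is 10 − 30 + 20 = 0, which agrees with 1 − 1 + 0 = 0.

H_0 = Z,  H_1 = Z ⊕ Z/2,  H_2 = 0.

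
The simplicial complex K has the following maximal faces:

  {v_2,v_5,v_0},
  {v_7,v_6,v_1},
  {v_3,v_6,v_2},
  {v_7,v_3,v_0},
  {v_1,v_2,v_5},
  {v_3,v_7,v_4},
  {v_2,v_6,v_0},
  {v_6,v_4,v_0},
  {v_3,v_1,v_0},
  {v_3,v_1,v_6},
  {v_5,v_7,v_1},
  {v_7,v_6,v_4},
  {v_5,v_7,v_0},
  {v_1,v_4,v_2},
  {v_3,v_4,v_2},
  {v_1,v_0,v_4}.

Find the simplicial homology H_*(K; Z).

H_0 = Z,  H_1 = Z^2,  H_2 = Z.

K has 8 vertices, 24 edges, 16 triangles.
rank ∂_0 = 0, rank ∂_1 = 7 ⇒ b_0 = 8 − 0 − 7 = 1; all invariant factors of ∂_1 are 1 so no torsion. So H_0 ≅ Z.
rank ∂_1 = 7, rank ∂_2 = 15 ⇒ b_1 = 24 − 7 − 15 = 2; all invariant factors of ∂_2 are 1 so no torsion. So H_1 ≅ Z^2.
rank ∂_2 = 15, rank ∂_3 = 0 ⇒ b_2 = 16 − 15 − 0 = 1. So H_2 ≅ Z.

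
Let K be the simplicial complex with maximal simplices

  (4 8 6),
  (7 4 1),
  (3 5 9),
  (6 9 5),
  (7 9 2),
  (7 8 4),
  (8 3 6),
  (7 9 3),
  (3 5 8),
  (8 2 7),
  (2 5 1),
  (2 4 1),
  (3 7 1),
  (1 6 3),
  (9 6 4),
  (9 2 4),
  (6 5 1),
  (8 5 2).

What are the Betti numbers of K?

b_0 = 1, b_1 = 1, b_2 = 0.

Fix the vertex order 1 < 2 < 3 < 4 < 5 < 6 < 7 < 8 < 9 and write every simplex with vertices in increasing order. Then dim K = 2 and the simplices of K are:

  0-simplices (9): [1], [2], [3], [4], [5], [6], [7], [8], [9]
  1-simplices (27): (27 of them)
  2-simplices (18): [1,2,4], [1,2,5], [1,3,6], [1,3,7], [1,4,7], [1,5,6], [2,4,9], [2,5,8], [2,7,8], [2,7,9], [3,5,8], [3,5,9], [3,6,8], [3,7,9], [4,6,8], [4,6,9], [4,7,8], [5,6,9]

giving chain groups C_0 ≅ Z^9, C_1 ≅ Z^27, C_2 ≅ Z^18.

Boundary ∂_1: C_1 → C_0 sends each edge [p,q] (with p < q) to q − p. For instance
  ∂[6,9] = [9] − [6].
This gives a 9×27 integer matrix of rank 8; reducing to Smith normal form yields diagonal entries (1,1,1,1,1,1,1,1).

The boundary map ∂_2: C_2 → C_1 maps a triangle to the signed sum of its edges. For instance
  ∂[4,7,8] = [7,8] − [4,8] + [4,7],
  ∂[5,6,9] = [6,9] − [5,9] + [5,6].
This gives a 27×18 integer matrix of rank 18; reducing to Smith normal form yields diagonal entries (1,1,1,1,1,1,1,1,1,1,1,1,1,1,1,1,1,2).

Computing H_k = (kernel of ∂_k) / (image of ∂_{k+1}):

  H_0: rank C_0 − rank ∂_1 = 9 − 8 = 1, and the invariant factors of ∂_1 are all 1, so H_0 ≅ Z.
  H_1: rank ker ∂_1 − rank ∂_2 = (27 − 8) − 18 = 1, and ∂_2 has invariant factor 2 > 1, so H_1 ≅ Z ⊕ Z/2.
  H_2: rank ker ∂_2 − rank ∂_3 = (18 − 18) − 0 = 0, and there is no ∂_3, so H_2 ≅ 0.

As a check, the Euler characteristic is 9 − 27 + 18 = 0, which agrees with 1 − 1 + 0 = 0.

Hence the Betti numbers are b_0 = 1, b_1 = 1, b_2 = 0.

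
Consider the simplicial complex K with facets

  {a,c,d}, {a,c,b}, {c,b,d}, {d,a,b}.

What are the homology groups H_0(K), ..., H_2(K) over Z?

Take the total order a < b < c < d on the vertex set. Then K (dimension 2) consists of the simplices:

  0-simplices (4): a, b, c, d
  1-simplices (6): ab, ac, ad, bc, bd, cd
  2-simplices (4): abc, abd, acd, bcd

so the chain groups are C_0 ≅ Z^4, C_1 ≅ Z^6, C_2 ≅ Z^4.

Boundary ∂_1: C_1 → C_0 is given by ∂[p,q] = [q] − [p].
This gives a 4×6 integer matrix of rank 3; reducing to Smith normal form yields diagonal entries (1,1,1).

The boundary map ∂_2: C_2 → C_1 maps a triangle to the signed sum of its edges. For instance
  ∂bcd = cd − bd + bc,
  ∂abc = bc − ac + ab.
The 6×4 boundary matrix has rank 3 and Smith normal form diag(1,1,1).

Reading off H_k = ker ∂_k / im ∂_{k+1}:

  H_0: rank C_0 − rank ∂_1 = 4 − 3 = 1, and the invariant factors of ∂_1 are all 1, so H_0 ≅ Z.
  H_1: rank ker ∂_1 − rank ∂_2 = (6 − 3) − 3 = 0, and the invariant factors of ∂_2 are all 1, so H_1 ≅ 0.
  H_2: rank ker ∂_2 − rank ∂_3 = (4 − 3) − 0 = 1, and there is no ∂_3, so H_2 ≅ Z.

As a check, the Euler characteristic is 4 − 6 + 4 = 2, which agrees with 1 − 0 + 1 = 2.
(K is a triangulation of the 2-sphere S^2.)

H_0 = Z,  H_1 = 0,  H_2 = Z.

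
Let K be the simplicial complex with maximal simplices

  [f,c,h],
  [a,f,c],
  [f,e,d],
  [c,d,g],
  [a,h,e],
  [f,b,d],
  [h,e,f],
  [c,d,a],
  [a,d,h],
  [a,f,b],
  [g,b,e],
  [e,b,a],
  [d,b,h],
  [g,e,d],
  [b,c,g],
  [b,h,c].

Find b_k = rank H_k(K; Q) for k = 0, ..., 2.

Take the total order a < b < c < d < e < f < g < h on the vertex set. Then K (dimension 2) consists of the simplices:

  0-simplices (8): a, b, c, d, e, f, g, h
  1-simplices (24): ab, ac, ad, ae, af, ah, bc, bd, be, bf, bg, bh, cd, cf, cg, ch, de, df, dg, dh, ef, eg, eh, fh
  2-simplices (16): abe, abf, acd, acf, adh, aeh, bcg, bch, bdf, bdh, beg, cdg, cfh, def, deg, efh

giving chain groups C_0 ≅ Z^8, C_1 ≅ Z^24, C_2 ≅ Z^16.

Boundary ∂_1: C_1 → C_0 sends each edge [p,q] (with p < q) to q − p. For instance
  ∂dh = h − d.
This gives a 8×24 integer matrix of rank 7; reducing to Smith normal form yields diagonal entries (1,1,1,1,1,1,1).

∂_2: C_2 → C_1 acts by ∂[p,q,r] = [q,r] − [p,r] + [p,q]. For instance
  ∂adh = dh − ah + ad,
  ∂abf = bf − af + ab.
This gives a 24×16 integer matrix of rank 15; reducing to Smith normal form yields diagonal entries (1,1,1,1,1,1,1,1,1,1,1,1,1,1,1).

Now H_k = ker ∂_k / im ∂_{k+1}, so:

  H_0: rank C_0 − rank ∂_1 = 8 − 7 = 1, and the invariant factors of ∂_1 are all 1, so H_0 ≅ Z.
  H_1: rank ker ∂_1 − rank ∂_2 = (24 − 7) − 15 = 2, and the invariant factors of ∂_2 are all 1, so H_1 ≅ Z^2.
  H_2: rank ker ∂_2 − rank ∂_3 = (16 − 15) − 0 = 1, and there is no ∂_3, so H_2 ≅ Z.

(K is a triangulation of the torus T^2.)

Hence the Betti numbers are b_0 = 1, b_1 = 2, b_2 = 1.

b_0 = 1, b_1 = 2, b_2 = 1.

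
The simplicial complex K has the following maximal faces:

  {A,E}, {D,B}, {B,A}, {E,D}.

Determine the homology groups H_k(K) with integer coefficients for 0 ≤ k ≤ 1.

Order the vertices as A < B < D < E. Listing each simplex with vertices in this order, K has dimension 1 with simplices:

  0-simplices (4): A, B, D, E
  1-simplices (4): AB, AE, BD, DE

Hence C_0 ≅ Z^4, C_1 ≅ Z^4.

The boundary map ∂_1: C_1 → C_0 is given by ∂[p,q] = [q] − [p]. For instance
  ∂AE = E − A.
The 4×4 boundary matrix has rank 3 and Smith normal form diag(1,1,1).

Now H_k = ker ∂_k / im ∂_{k+1}, so:

  H_0: rank C_0 − rank ∂_1 = 4 − 3 = 1, and the invariant factors of ∂_1 are all 1, so H_0 ≅ Z.
  H_1: rank ker ∂_1 − rank ∂_2 = (4 − 3) − 0 = 1, and there is no ∂_2, so H_1 ≅ Z.

As a check, the Euler characteristic is 4 − 4 = 0, which agrees with 1 − 1 = 0.
(K is a triangulation of the circle S^1.)

H_0 = Z,  H_1 = Z.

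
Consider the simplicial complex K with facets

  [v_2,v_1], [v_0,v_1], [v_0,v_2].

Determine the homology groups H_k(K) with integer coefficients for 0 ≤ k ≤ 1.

Take the total order v_0 < v_1 < v_2 on the vertex set. Then K (dimension 1) consists of the simplices:

  0-simplices (3): [v_0], [v_1], [v_2]
  1-simplices (3): [v_0,v_1], [v_0,v_2], [v_1,v_2]

so the chain groups are C_0 ≅ Z^3, C_1 ≅ Z^3.

The boundary map ∂_1: C_1 → C_0 sends each edge [p,q] (with p < q) to q − p. For instance
  ∂[v_1,v_2] = [v_2] − [v_1].
The resulting 3×3 matrix has rank 2, and its Smith normal form has invariant factors (1,1).

Reading off H_k = ker ∂_k / im ∂_{k+1}:

  H_0: rank C_0 − rank ∂_1 = 3 − 2 = 1, and the invariant factors of ∂_1 are all 1, so H_0 ≅ Z.
  H_1: rank ker ∂_1 − rank ∂_2 = (3 − 2) − 0 = 1, and there is no ∂_2, so H_1 ≅ Z.

(K is a triangulation of the circle S^1.)

H_0 = Z,  H_1 = Z.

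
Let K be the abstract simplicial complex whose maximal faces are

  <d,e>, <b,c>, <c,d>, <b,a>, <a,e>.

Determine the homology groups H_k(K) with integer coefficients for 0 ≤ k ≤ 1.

H_0 = Z,  H_1 = Z.

Fix the vertex order a < b < c < d < e and write every simplex with vertices in increasing order. Then dim K = 1 and the simplices of K are:

  0-simplices (5): a, b, c, d, e
  1-simplices (5): ab, ae, bc, cd, de

giving chain groups C_0 ≅ Z^5, C_1 ≅ Z^5.

∂_1: C_1 → C_0 is given by ∂[p,q] = [q] − [p].
The resulting 5×5 matrix has rank 4, and its Smith normal form has invariant factors (1,1,1,1).

Now H_k = ker ∂_k / im ∂_{k+1}, so:

  H_0: rank C_0 − rank ∂_1 = 5 − 4 = 1, and the invariant factors of ∂_1 are all 1, so H_0 ≅ Z.
  H_1: rank ker ∂_1 − rank ∂_2 = (5 − 4) − 0 = 1, and there is no ∂_2, so H_1 ≅ Z.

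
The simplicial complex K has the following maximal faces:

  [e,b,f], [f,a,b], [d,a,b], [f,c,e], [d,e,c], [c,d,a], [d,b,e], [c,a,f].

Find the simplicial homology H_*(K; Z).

H_0 ≅ Z,  H_1 = 0,  H_2 ≅ Z.

Order the vertices as a < b < c < d < e < f. Listing each simplex with vertices in this order, K has dimension 2 with simplices:

  0-simplices (6): a, b, c, d, e, f
  1-simplices (12): ab, ac, ad, af, bd, be, bf, cd, ce, cf, de, ef
  2-simplices (8): abd, abf, acd, acf, bde, bef, cde, cef

giving chain groups C_0 ≅ Z^6, C_1 ≅ Z^12, C_2 ≅ Z^8.

∂_1: C_1 → C_0 is given by ∂[p,q] = [q] − [p]. For instance
  ∂bf = f − b.
This gives a 6×12 integer matrix of rank 5; reducing to Smith normal form yields diagonal entries (1,1,1,1,1).

Boundary ∂_2: C_2 → C_1 acts by ∂[p,q,r] = [q,r] − [p,r] + [p,q]. For instance
  ∂abd = bd − ad + ab,
  ∂cde = de − ce + cd.
As a 12×8 matrix over Z this has rank 7, with invariant factors (1,1,1,1,1,1,1).

Now H_k = ker ∂_k / im ∂_{k+1}, so:

  H_0: rank C_0 − rank ∂_1 = 6 − 5 = 1, and the invariant factors of ∂_1 are all 1, so H_0 ≅ Z.
  H_1: rank ker ∂_1 − rank ∂_2 = (12 − 5) − 7 = 0, and the invariant factors of ∂_2 are all 1, so H_1 ≅ 0.
  H_2: rank ker ∂_2 − rank ∂_3 = (8 − 7) − 0 = 1, and there is no ∂_3, so H_2 ≅ Z.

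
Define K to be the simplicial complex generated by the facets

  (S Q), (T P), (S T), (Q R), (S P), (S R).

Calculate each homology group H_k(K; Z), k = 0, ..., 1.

H_0 ≅ Z,  H_1 ≅ Z^2.

K has 5 vertices, 6 edges.
rank ∂_0 = 0, rank ∂_1 = 4 ⇒ b_0 = 5 − 0 − 4 = 1; all invariant factors of ∂_1 are 1 so no torsion. So H_0 ≅ Z.
rank ∂_1 = 4, rank ∂_2 = 0 ⇒ b_1 = 6 − 4 − 0 = 2. So H_1 ≅ Z^2.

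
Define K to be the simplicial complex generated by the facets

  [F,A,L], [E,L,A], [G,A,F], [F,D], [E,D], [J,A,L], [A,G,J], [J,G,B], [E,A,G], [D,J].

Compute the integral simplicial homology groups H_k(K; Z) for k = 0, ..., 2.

We work with the vertex ordering A < B < D < E < F < G < J < L. The simplices of K, each written with vertices in increasing order, are:

  0-simplices (8): A, B, D, E, F, G, J, L
  1-simplices (16): AE, AF, AG, AJ, AL, BG, BJ, DE, DF, DJ, EG, EL, FG, FL, GJ, JL
  2-simplices (7): AEG, AEL, AFG, AFL, AGJ, AJL, BGJ

Hence C_0 ≅ Z^8, C_1 ≅ Z^16, C_2 ≅ Z^7.

The boundary map ∂_1: C_1 → C_0 is given by ∂[p,q] = [q] − [p].
The resulting 8×16 matrix has rank 7, and its Smith normal form has invariant factors (1,1,1,1,1,1,1).

The boundary map ∂_2: C_2 → C_1 sends each 2-simplex [p,q,r] to [q,r] − [p,r] + [p,q]. For instance
  ∂AJL = JL − AL + AJ,
  ∂AFG = FG − AG + AF.
The 16×7 boundary matrix has rank 7 and Smith normal form diag(1,1,1,1,1,1,1).

From H_k ≅ ker(∂_k) / im(∂_{k+1}) we obtain:

  H_0: rank C_0 − rank ∂_1 = 8 − 7 = 1, and the invariant factors of ∂_1 are all 1, so H_0 ≅ Z.
  H_1: rank ker ∂_1 − rank ∂_2 = (16 − 7) − 7 = 2, and the invariant factors of ∂_2 are all 1, so H_1 ≅ Z^2.
  H_2: rank ker ∂_2 − rank ∂_3 = (7 − 7) − 0 = 0, and there is no ∂_3, so H_2 ≅ 0.

As a check, the Euler characteristic is 8 − 16 + 7 = -1, which agrees with 1 − 2 + 0 = -1.

H_0 ≅ Z,  H_1 ≅ Z^2,  H_2 = 0.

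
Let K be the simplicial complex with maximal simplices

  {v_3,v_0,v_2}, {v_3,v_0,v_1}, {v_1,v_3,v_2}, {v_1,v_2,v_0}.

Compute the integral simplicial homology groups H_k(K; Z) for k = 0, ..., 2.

We work with the vertex ordering v_0 < v_1 < v_2 < v_3. The simplices of K, each written with vertices in increasing order, are:

  0-simplices (4): [v_0], [v_1], [v_2], [v_3]
  1-simplices (6): [v_0,v_1], [v_0,v_2], [v_0,v_3], [v_1,v_2], [v_1,v_3], [v_2,v_3]
  2-simplices (4): [v_0,v_1,v_2], [v_0,v_1,v_3], [v_0,v_2,v_3], [v_1,v_2,v_3]

Hence C_0 ≅ Z^4, C_1 ≅ Z^6, C_2 ≅ Z^4.

Boundary ∂_1: C_1 → C_0 is given by ∂[p,q] = [q] − [p].
The resulting 4×6 matrix has rank 3, and its Smith normal form has invariant factors (1,1,1).

Boundary ∂_2: C_2 → C_1 maps a triangle to the signed sum of its edges. For instance
  ∂[v_1,v_2,v_3] = [v_2,v_3] − [v_1,v_3] + [v_1,v_2],
  ∂[v_0,v_1,v_3] = [v_1,v_3] − [v_0,v_3] + [v_0,v_1].
As a 6×4 matrix over Z this has rank 3, with invariant factors (1,1,1).

Reading off H_k = ker ∂_k / im ∂_{k+1}:

  H_0: rank C_0 − rank ∂_1 = 4 − 3 = 1, and the invariant factors of ∂_1 are all 1, so H_0 = Z.
  H_1: rank ker ∂_1 − rank ∂_2 = (6 − 3) − 3 = 0, and the invariant factors of ∂_2 are all 1, so H_1 = 0.
  H_2: rank ker ∂_2 − rank ∂_3 = (4 − 3) − 0 = 1, and there is no ∂_3, so H_2 = Z.

(K is a triangulation of the 2-sphere S^2.)

H_0 ≅ Z,  H_1 = 0,  H_2 ≅ Z.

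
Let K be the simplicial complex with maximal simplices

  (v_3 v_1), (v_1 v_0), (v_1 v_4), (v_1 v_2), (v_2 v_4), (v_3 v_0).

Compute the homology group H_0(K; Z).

K has 5 vertices, 6 edges.
rank ∂_0 = 0, rank ∂_1 = 4 ⇒ b_0 = 5 − 0 − 4 = 1; all invariant factors of ∂_1 are 1 so no torsion. So H_0 = Z.

H_0 ≅ Z.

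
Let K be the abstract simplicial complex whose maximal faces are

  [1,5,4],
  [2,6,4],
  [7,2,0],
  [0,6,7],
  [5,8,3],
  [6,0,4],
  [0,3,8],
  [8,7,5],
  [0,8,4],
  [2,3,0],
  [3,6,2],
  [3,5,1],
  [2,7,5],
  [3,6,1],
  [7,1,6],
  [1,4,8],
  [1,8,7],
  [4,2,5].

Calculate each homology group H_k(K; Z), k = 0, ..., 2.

H_0 = Z,  H_1 = Z × Z/2,  H_2 = 0.

Fix the vertex order 0 < 1 < 2 < 3 < 4 < 5 < 6 < 7 < 8 and write every simplex with vertices in increasing order. Then dim K = 2 and the simplices of K are:

  0-simplices (9): [0], [1], [2], [3], [4], [5], [6], [7], [8]
  1-simplices (27): (27 of them)
  2-simplices (18): [0,2,3], [0,2,7], [0,3,8], [0,4,6], [0,4,8], [0,6,7], [1,3,5], [1,3,6], [1,4,5], [1,4,8], [1,6,7], [1,7,8], [2,3,6], [2,4,5], [2,4,6], [2,5,7], [3,5,8], [5,7,8]

giving chain groups C_0 ≅ Z^9, C_1 ≅ Z^27, C_2 ≅ Z^18.

Boundary ∂_1: C_1 → C_0 maps an edge to its endpoints' difference, ∂[p,q] = q − p.
This gives a 9×27 integer matrix of rank 8; reducing to Smith normal form yields diagonal entries (1,1,1,1,1,1,1,1).

∂_2: C_2 → C_1 maps a triangle to the signed sum of its edges. For instance
  ∂[1,7,8] = [7,8] − [1,8] + [1,7],
  ∂[0,3,8] = [3,8] − [0,8] + [0,3].
The 27×18 boundary matrix has rank 18 and Smith normal form diag(1,1,1,1,1,1,1,1,1,1,1,1,1,1,1,1,1,2).

Computing H_k = (kernel of ∂_k) / (image of ∂_{k+1}):

  H_0: rank C_0 − rank ∂_1 = 9 − 8 = 1, and the invariant factors of ∂_1 are all 1, so H_0 ≅ Z.
  H_1: rank ker ∂_1 − rank ∂_2 = (27 − 8) − 18 = 1, and ∂_2 has invariant factor 2 > 1, so H_1 ≅ Z × Z/2.
  H_2: rank ker ∂_2 − rank ∂_3 = (18 − 18) − 0 = 0, and there is no ∂_3, so H_2 ≅ 0.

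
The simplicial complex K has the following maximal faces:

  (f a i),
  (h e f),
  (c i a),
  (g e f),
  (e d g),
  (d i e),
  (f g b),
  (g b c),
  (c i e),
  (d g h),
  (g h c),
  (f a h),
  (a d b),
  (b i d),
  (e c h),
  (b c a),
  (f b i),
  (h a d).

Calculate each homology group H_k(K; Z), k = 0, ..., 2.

K has 9 vertices, 27 edges, 18 triangles.
rank ∂_0 = 0, rank ∂_1 = 8 ⇒ b_0 = 9 − 0 − 8 = 1; all invariant factors of ∂_1 are 1 so no torsion. So H_0 = Z.
rank ∂_1 = 8, rank ∂_2 = 18 ⇒ b_1 = 27 − 8 − 18 = 1; ∂_2 has invariant factor(s) [2] giving torsion. So H_1 = Z ⊕ Z_2.
rank ∂_2 = 18, rank ∂_3 = 0 ⇒ b_2 = 18 − 18 − 0 = 0. So H_2 = 0.

H_0 = Z,  H_1 = Z ⊕ Z_2,  H_2 = 0.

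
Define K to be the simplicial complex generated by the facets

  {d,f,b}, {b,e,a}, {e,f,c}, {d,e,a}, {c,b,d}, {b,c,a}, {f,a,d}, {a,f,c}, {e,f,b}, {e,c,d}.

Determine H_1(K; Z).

H_1 ≅ Z/2.

Take the total order a < b < c < d < e < f on the vertex set. Then K (dimension 2) consists of the simplices:

  0-simplices (6): a, b, c, d, e, f
  1-simplices (15): ab, ac, ad, ae, af, bc, bd, be, bf, cd, ce, cf, de, df, ef
  2-simplices (10): abc, abe, acf, ade, adf, bcd, bdf, bef, cde, cef

so the chain groups are C_0 ≅ Z^6, C_1 ≅ Z^15, C_2 ≅ Z^10.

The boundary map ∂_1: C_1 → C_0 is given by ∂[p,q] = [q] − [p].
The 6×15 boundary matrix has rank 5 and Smith normal form diag(1,1,1,1,1).

Boundary ∂_2: C_2 → C_1 maps a triangle to the signed sum of its edges. For instance
  ∂abe = be − ae + ab,
  ∂ade = de − ae + ad.
The 15×10 boundary matrix has rank 10 and Smith normal form diag(1,1,1,1,1,1,1,1,1,2).

Now H_k = ker ∂_k / im ∂_{k+1}, so:

  H_1: rank ker ∂_1 − rank ∂_2 = (15 − 5) − 10 = 0, and ∂_2 has invariant factor 2 > 1, so H_1 = Z/2.

(K is a triangulation of the real projective plane RP^2.)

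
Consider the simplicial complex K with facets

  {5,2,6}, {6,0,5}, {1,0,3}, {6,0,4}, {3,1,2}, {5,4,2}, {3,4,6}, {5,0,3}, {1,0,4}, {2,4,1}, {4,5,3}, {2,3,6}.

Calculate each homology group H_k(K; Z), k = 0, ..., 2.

K has 7 vertices, 18 edges, 12 triangles.
rank ∂_0 = 0, rank ∂_1 = 6 ⇒ b_0 = 7 − 0 − 6 = 1; all invariant factors of ∂_1 are 1 so no torsion. So H_0 = Z.
rank ∂_1 = 6, rank ∂_2 = 12 ⇒ b_1 = 18 − 6 − 12 = 0; ∂_2 has invariant factor(s) [2] giving torsion. So H_1 = Z/2.
rank ∂_2 = 12, rank ∂_3 = 0 ⇒ b_2 = 12 − 12 − 0 = 0. So H_2 = 0.

H_0 ≅ Z,  H_1 ≅ Z/2,  H_2 = 0.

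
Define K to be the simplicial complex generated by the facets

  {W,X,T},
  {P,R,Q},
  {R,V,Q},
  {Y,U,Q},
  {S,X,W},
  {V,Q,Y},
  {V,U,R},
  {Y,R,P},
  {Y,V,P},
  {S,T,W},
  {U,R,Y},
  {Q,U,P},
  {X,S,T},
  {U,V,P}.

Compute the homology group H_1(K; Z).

Order the vertices as P < Q < R < S < T < U < V < W < X < Y. Listing each simplex with vertices in this order, K has dimension 2 with simplices:

  0-simplices (10): P, Q, R, S, T, U, V, W, X, Y
  1-simplices (21): PQ, PR, PU, PV, PY, QR, QU, QV, QY, RU, RV, RY, ST, SW, SX, TW, TX, UV, UY, VY, WX
  2-simplices (14): PQR, PQU, PRY, PUV, PVY, QRV, QUY, QVY, RUV, RUY, STW, STX, SWX, TWX

giving chain groups C_0 ≅ Z^10, C_1 ≅ Z^21, C_2 ≅ Z^14.

Boundary ∂_1: C_1 → C_0 maps an edge to its endpoints' difference, ∂[p,q] = q − p.
The resulting 10×21 matrix has rank 8, and its Smith normal form has invariant factors (1,1,1,1,1,1,1,1).

The boundary map ∂_2: C_2 → C_1 maps a triangle to the signed sum of its edges. For instance
  ∂PUV = UV − PV + PU,
  ∂QRV = RV − QV + QR.
The 21×14 boundary matrix has rank 13 and Smith normal form diag(1,1,1,1,1,1,1,1,1,1,1,1,2).

Now H_k = ker ∂_k / im ∂_{k+1}, so:

  H_1: rank ker ∂_1 − rank ∂_2 = (21 − 8) − 13 = 0, and ∂_2 has invariant factor 2 > 1, so H_1 ≅ Z/2Z.

H_1 = Z/2Z.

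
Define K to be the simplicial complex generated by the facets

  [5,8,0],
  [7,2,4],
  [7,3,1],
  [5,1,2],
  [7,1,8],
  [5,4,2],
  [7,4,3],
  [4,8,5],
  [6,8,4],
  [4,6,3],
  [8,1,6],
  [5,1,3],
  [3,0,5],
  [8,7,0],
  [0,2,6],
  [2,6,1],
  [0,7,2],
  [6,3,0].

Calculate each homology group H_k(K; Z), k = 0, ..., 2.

Order the vertices as 0 < 1 < 2 < 3 < 4 < 5 < 6 < 7 < 8. Listing each simplex with vertices in this order, K has dimension 2 with simplices:

  0-simplices (9): [0], [1], [2], [3], [4], [5], [6], [7], [8]
  1-simplices (27): (27 of them)
  2-simplices (18): [0,2,6], [0,2,7], [0,3,5], [0,3,6], [0,5,8], [0,7,8], [1,2,5], [1,2,6], [1,3,5], [1,3,7], [1,6,8], [1,7,8], [2,4,5], [2,4,7], [3,4,6], [3,4,7], [4,5,8], [4,6,8]

giving chain groups C_0 ≅ Z^9, C_1 ≅ Z^27, C_2 ≅ Z^18.

Boundary ∂_1: C_1 → C_0 maps an edge to its endpoints' difference, ∂[p,q] = q − p.
The 9×27 boundary matrix has rank 8 and Smith normal form diag(1,1,1,1,1,1,1,1).

The boundary map ∂_2: C_2 → C_1 acts by ∂[p,q,r] = [q,r] − [p,r] + [p,q]. For instance
  ∂[1,2,6] = [2,6] − [1,6] + [1,2],
  ∂[0,3,5] = [3,5] − [0,5] + [0,3].
As a 27×18 matrix over Z this has rank 17, with invariant factors (1,1,1,1,1,1,1,1,1,1,1,1,1,1,1,1,1).

Reading off H_k = ker ∂_k / im ∂_{k+1}:

  H_0: rank C_0 − rank ∂_1 = 9 − 8 = 1, and the invariant factors of ∂_1 are all 1, so H_0 = Z.
  H_1: rank ker ∂_1 − rank ∂_2 = (27 − 8) − 17 = 2, and the invariant factors of ∂_2 are all 1, so H_1 = Z^2.
  H_2: rank ker ∂_2 − rank ∂_3 = (18 − 17) − 0 = 1, and there is no ∂_3, so H_2 = Z.

(K is a triangulation of the torus T^2.)

H_0 = Z,  H_1 = Z^2,  H_2 = Z.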